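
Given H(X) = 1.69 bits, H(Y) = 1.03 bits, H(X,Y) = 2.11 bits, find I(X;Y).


I(X;Y) = H(X) + H(Y) - H(X,Y) = 1.69 + 1.03 - 2.11 = 0.61

0.61 bits


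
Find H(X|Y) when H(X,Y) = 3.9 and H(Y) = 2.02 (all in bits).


H(X|Y) = H(X,Y) - H(Y) = 3.9 - 2.02 = 1.88

1.88 bits


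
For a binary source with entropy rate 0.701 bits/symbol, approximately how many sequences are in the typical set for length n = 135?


log2|A_typical| = nH = 135 * 0.701 = 94.635, so |A_typical| ~ 2^94.635 = 3.076e+28

3.076e+28


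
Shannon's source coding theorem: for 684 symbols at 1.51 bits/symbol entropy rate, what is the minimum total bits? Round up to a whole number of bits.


Minimum bits >= n * H = 684 * 1.51 = 1032.84, rounded up to a whole number of bits = 1033

1033 bits


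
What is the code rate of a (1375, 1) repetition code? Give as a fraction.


Rate = k/n = 1/1375

1/1375


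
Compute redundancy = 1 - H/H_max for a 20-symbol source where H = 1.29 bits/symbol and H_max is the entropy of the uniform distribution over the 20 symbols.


H_max = log2(K) = log2(20) = 4.3219 bits/symbol. Redundancy = 1 - H/H_max = 1 - 1.29/4.3219 = 1 - 0.2985 = 0.7015

0.7015


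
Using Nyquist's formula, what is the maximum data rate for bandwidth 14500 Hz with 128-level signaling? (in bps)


Rate = 2 * B * log2(M) = 2 * 14500 * 7.0 = 203000.0

203000.0 bps


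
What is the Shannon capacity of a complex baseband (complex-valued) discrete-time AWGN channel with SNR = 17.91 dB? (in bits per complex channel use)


SNR_linear = 10^(17.91/10) = 61.8016; C = log2(1 + SNR_linear) = log2(1 + 61.8016) = 5.9727

5.9727 bits/channel use


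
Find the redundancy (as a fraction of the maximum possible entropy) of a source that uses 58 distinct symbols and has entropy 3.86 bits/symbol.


H_max = log2(K) = log2(58) = 5.858 bits/symbol. Redundancy = 1 - H/H_max = 1 - 3.86/5.858 = 1 - 0.6589 = 0.3411

0.3411


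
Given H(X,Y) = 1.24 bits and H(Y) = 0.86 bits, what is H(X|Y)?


H(X|Y) = H(X,Y) - H(Y) = 1.24 - 0.86 = 0.38

0.38 bits


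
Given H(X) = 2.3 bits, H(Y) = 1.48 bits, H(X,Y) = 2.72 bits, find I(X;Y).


I(X;Y) = H(X) + H(Y) - H(X,Y) = 2.3 + 1.48 - 2.72 = 1.06

1.06 bits


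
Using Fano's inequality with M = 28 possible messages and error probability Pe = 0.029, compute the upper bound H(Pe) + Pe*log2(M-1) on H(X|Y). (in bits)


H(Pe) = -Pe*log2(Pe) - (1-Pe)*log2(1-Pe) = -0.029*log2(0.029) - 0.971*log2(0.971) = 0.148126 + 0.041226 = 0.1894. Pe*log2(M-1) = 0.029*log2(27) = 0.137892. Bound = H(Pe) + Pe*log2(M-1) = 0.148126 + 0.041226 + 0.137892 = 0.3272

0.3272 bits


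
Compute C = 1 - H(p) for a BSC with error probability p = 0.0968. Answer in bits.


H(p) = -p*log2(p) - (1-p)*log2(1-p) = -0.0968*log2(0.0968) - 0.9032*log2(0.9032) = 0.326105 + 0.132664 = 0.4588. C = 1 - H(p) = 1 - 0.4588 = 0.5412

0.5412 bits


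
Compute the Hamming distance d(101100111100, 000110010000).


Count differing positions: ^ . ^ . ^ . ^ . ^ ^ . . = 6 differences

6


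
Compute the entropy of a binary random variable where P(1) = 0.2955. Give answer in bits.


H = -p*log2(p) - (1-p)*log2(1-p). -0.2955*log2(0.2955) = 0.519717; -0.7045*log2(0.7045) = 0.356004. H = 0.519717 + 0.356004 = 0.8757

0.8757 bits


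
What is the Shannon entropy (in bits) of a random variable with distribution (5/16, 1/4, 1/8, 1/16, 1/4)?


H = -sum(p_i * log2(p_i)). Terms: -(5/16)*log2(5/16) = 0.524397; -(1/4)*log2(1/4) = 0.500000; -(1/8)*log2(1/8) = 0.375000; -(1/16)*log2(1/16) = 0.250000; -(1/4)*log2(1/4) = 0.500000. H = 0.524397 + 0.500000 + 0.375000 + 0.250000 + 0.500000 = 2.1494

2.1494 bits


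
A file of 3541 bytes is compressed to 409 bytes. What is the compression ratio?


Ratio = original / compressed = 3541 / 409 = 8.6577

8.6577


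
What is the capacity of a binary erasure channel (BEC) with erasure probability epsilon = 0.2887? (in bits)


C = 1 - epsilon = 1 - 0.2887 = 0.7113

0.7113 bits


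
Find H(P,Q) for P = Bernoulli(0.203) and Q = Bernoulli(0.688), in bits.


H(P,Q) = -p*log2(q) - (1-p)*log2(1-q). -0.203*log2(0.688) = 0.109522; -0.797*log2(0.312) = 1.339265. H(P,Q) = 0.109522 + 1.339265 = 1.4488

1.4488 bits


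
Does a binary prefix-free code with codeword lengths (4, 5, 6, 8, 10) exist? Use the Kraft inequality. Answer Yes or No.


Kraft sum = sum(2^(-l_i)) = 0.1143, need <= 1. Result: satisfied (a binary prefix-free code with these lengths exists)

Yes


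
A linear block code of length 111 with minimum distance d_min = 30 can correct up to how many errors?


Correction capability = floor((d-1)/2) = floor((30-1)/2) = 14

14 errors


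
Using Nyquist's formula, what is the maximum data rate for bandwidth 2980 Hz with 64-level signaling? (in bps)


Rate = 2 * B * log2(M) = 2 * 2980 * 6.0 = 35760.0

35760.0 bps


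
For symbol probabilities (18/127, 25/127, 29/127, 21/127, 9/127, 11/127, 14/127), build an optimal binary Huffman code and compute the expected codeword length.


Huffman construction (repeatedly merge the two least-probable nodes; each merge adds 1 bit to every symbol beneath it): 9/127 + 11/127 = 20/127; 14/127 + 18/127 = 32/127; 20/127 + 21/127 = 41/127; 25/127 + 29/127 = 54/127; 32/127 + 41/127 = 73/127; 54/127 + 73/127 = 1. Resulting codeword lengths (in the order the probabilities were given): (3, 2, 2, 3, 4, 4, 3). L_avg = sum(p_i * l_i) = 18/127*3 + 25/127*2 + 29/127*2 + 21/127*3 + 9/127*4 + 11/127*4 + 14/127*3 = 347/127 = 2.7323

2.7323 bits


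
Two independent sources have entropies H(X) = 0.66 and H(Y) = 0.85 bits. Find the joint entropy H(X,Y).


For independent variables, H(X,Y) = H(X) + H(Y) = 0.66 + 0.85 = 1.51

1.51 bits


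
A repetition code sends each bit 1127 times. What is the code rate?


Rate = k/n = 1/1127

1/1127


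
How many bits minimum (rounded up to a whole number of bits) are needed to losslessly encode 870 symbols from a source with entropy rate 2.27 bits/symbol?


Minimum bits >= n * H = 870 * 2.27 = 1974.9, rounded up to a whole number of bits = 1975

1975 bits


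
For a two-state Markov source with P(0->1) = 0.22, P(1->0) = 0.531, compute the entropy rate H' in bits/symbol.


Stationary distribution: pi_0 = p10/(p01+p10) = 0.7071, pi_1 = 0.2929. Entropy rate H' = pi_0*H(p01) + pi_1*H(p10) = 0.7071*0.7602 + 0.2929*0.9972 = 0.8296

0.8296 bits/symbol


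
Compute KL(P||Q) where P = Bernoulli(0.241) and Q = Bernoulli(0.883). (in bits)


KL = p*log2(p/q) + (1-p)*log2((1-p)/(1-q)) = 0.241*log2(0.241/0.883) + 0.759*log2(0.759/0.117) = 1.596

1.596 bits


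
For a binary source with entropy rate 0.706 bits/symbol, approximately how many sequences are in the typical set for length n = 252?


log2|A_typical| = nH = 252 * 0.706 = 177.912, so |A_typical| ~ 2^177.912 = 3.605e+53

3.605e+53


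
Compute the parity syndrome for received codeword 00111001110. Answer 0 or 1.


Syndrome = XOR of all bits = 0 XOR 0 XOR 1 XOR 1 XOR 1 XOR 0 XOR 0 XOR 1 XOR 1 XOR 1 XOR 0 = 0

0


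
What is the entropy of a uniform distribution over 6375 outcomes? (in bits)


H = log2(n) = log2(6375) = 12.6382

12.6382 bits


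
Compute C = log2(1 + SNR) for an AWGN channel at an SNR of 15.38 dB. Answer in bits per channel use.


SNR_linear = 10^(15.38/10) = 34.5144; C = log2(1 + SNR_linear) = log2(1 + 34.5144) = 5.1503

5.1503 bits/channel use


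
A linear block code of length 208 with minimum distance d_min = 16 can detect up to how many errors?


Detection capability = d_min - 1 = 16 - 1 = 15

15 errors


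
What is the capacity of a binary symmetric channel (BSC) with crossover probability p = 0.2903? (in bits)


H(p) = -p*log2(p) - (1-p)*log2(1-p) = -0.2903*log2(0.2903) - 0.7097*log2(0.7097) = 0.518007 + 0.351102 = 0.8691. C = 1 - H(p) = 1 - 0.8691 = 0.1309

0.1309 bits


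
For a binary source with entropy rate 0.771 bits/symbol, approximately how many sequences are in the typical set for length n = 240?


log2|A_typical| = nH = 240 * 0.771 = 185.04, so |A_typical| ~ 2^185.04 = 5.042e+55

5.042e+55


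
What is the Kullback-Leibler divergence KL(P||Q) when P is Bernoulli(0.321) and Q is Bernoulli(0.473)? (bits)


KL = p*log2(p/q) + (1-p)*log2((1-p)/(1-q)) = 0.321*log2(0.321/0.473) + 0.679*log2(0.679/0.527) = 0.0687

0.0687 bits


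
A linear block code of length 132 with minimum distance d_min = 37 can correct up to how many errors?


Correction capability = floor((d-1)/2) = floor((37-1)/2) = 18

18 errors


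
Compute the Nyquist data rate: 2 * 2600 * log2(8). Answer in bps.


Rate = 2 * B * log2(M) = 2 * 2600 * 3.0 = 15600.0

15600.0 bps


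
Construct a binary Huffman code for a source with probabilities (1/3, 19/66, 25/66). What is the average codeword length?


Huffman construction (repeatedly merge the two least-probable nodes; each merge adds 1 bit to every symbol beneath it): 19/66 + 1/3 = 41/66; 25/66 + 41/66 = 1. Resulting codeword lengths (in the order the probabilities were given): (2, 2, 1). L_avg = sum(p_i * l_i) = 1/3*2 + 19/66*2 + 25/66*1 = 107/66 = 1.6212

1.6212 bits


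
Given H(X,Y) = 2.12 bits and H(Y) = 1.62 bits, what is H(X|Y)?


H(X|Y) = H(X,Y) - H(Y) = 2.12 - 1.62 = 0.5

0.5 bits


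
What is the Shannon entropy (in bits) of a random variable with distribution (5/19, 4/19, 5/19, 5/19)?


H = -sum(p_i * log2(p_i)). Terms: -(5/19)*log2(5/19) = 0.506842; -(4/19)*log2(4/19) = 0.473248; -(5/19)*log2(5/19) = 0.506842; -(5/19)*log2(5/19) = 0.506842. H = 0.506842 + 0.473248 + 0.506842 + 0.506842 = 1.9938

1.9938 bits


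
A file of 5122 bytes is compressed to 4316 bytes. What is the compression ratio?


Ratio = original / compressed = 5122 / 4316 = 1.1867

1.1867


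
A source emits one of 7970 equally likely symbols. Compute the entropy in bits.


H = log2(n) = log2(7970) = 12.9604

12.9604 bits


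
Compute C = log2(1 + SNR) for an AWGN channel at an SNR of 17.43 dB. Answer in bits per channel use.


SNR_linear = 10^(17.43/10) = 55.335; C = log2(1 + SNR_linear) = log2(1 + 55.335) = 5.816

5.816 bits/channel use


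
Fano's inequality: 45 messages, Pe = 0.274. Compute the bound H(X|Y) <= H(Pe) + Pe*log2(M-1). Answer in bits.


H(Pe) = -Pe*log2(Pe) - (1-Pe)*log2(1-Pe) = -0.274*log2(0.274) - 0.726*log2(0.726) = 0.511764 + 0.335382 = 0.8471. Pe*log2(M-1) = 0.274*log2(44) = 1.495884. Bound = H(Pe) + Pe*log2(M-1) = 0.511764 + 0.335382 + 1.495884 = 2.343

2.343 bits


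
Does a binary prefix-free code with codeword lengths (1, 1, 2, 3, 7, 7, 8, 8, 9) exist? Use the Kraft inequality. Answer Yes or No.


Kraft sum = sum(2^(-l_i)) = 1.4004, need <= 1. Result: violated (a binary prefix-free code with these lengths cannot exist)

No


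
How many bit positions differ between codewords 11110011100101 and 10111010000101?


Count differing positions: . ^ . . ^ . . ^ ^ . . . . . = 4 differences

4


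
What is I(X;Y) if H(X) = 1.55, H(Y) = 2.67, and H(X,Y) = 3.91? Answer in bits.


I(X;Y) = H(X) + H(Y) - H(X,Y) = 1.55 + 2.67 - 3.91 = 0.31

0.31 bits


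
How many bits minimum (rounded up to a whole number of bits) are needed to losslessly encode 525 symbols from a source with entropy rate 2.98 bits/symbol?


Minimum bits >= n * H = 525 * 2.98 = 1564.5, rounded up to a whole number of bits = 1565

1565 bits


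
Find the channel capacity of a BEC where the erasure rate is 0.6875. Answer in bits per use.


C = 1 - epsilon = 1 - 0.6875 = 0.3125

0.3125 bits


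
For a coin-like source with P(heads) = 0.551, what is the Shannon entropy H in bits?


H = -p*log2(p) - (1-p)*log2(1-p). -0.551*log2(0.551) = 0.473792; -0.449*log2(0.449) = 0.518690. H = 0.473792 + 0.518690 = 0.9925

0.9925 bits


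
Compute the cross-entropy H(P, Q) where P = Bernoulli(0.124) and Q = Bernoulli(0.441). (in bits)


H(P,Q) = -p*log2(q) - (1-p)*log2(1-q). -0.124*log2(0.441) = 0.146463; -0.876*log2(0.559) = 0.735034. H(P,Q) = 0.146463 + 0.735034 = 0.8815

0.8815 bits


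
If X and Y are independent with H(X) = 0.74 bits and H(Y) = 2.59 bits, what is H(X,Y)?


For independent variables, H(X,Y) = H(X) + H(Y) = 0.74 + 2.59 = 3.33

3.33 bits


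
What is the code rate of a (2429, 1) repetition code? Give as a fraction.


Rate = k/n = 1/2429

1/2429


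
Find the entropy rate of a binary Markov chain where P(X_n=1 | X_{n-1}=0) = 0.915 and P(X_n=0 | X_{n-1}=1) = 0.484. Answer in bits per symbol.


Stationary distribution: pi_0 = p10/(p01+p10) = 0.346, pi_1 = 0.654. Entropy rate H' = pi_0*H(p01) + pi_1*H(p10) = 0.346*0.4196 + 0.654*0.9993 = 0.7987

0.7987 bits/symbol


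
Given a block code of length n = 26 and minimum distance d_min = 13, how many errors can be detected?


Detection capability = d_min - 1 = 13 - 1 = 12

12 errors


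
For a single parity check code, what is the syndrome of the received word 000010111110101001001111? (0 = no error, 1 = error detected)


Syndrome = XOR of all bits = 0 XOR 0 XOR 0 XOR 0 XOR 1 XOR 0 XOR 1 XOR 1 XOR 1 XOR 1 XOR 1 XOR 0 XOR 1 XOR 0 XOR 1 XOR 0 XOR 0 XOR 1 XOR 0 XOR 0 XOR 1 XOR 1 XOR 1 XOR 1 = 1

1


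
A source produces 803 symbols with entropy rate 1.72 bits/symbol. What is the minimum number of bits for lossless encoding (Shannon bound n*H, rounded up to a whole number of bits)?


Minimum bits >= n * H = 803 * 1.72 = 1381.16, rounded up to a whole number of bits = 1382

1382 bits


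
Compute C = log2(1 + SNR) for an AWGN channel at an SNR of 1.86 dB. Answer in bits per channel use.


SNR_linear = 10^(1.86/10) = 1.5346; C = log2(1 + SNR_linear) = log2(1 + 1.5346) = 1.3418

1.3418 bits/channel use


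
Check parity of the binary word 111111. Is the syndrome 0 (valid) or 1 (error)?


Syndrome = XOR of all bits = 1 XOR 1 XOR 1 XOR 1 XOR 1 XOR 1 = 0

0


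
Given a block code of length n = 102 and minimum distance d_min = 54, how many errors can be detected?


Detection capability = d_min - 1 = 54 - 1 = 53

53 errors


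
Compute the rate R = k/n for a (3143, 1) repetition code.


Rate = k/n = 1/3143

1/3143


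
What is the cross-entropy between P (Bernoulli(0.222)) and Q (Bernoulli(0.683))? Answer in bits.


H(P,Q) = -p*log2(q) - (1-p)*log2(1-q). -0.222*log2(0.683) = 0.122109; -0.778*log2(0.317) = 1.289492. H(P,Q) = 0.122109 + 1.289492 = 1.4116

1.4116 bits


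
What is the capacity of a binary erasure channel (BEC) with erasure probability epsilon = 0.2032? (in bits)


C = 1 - epsilon = 1 - 0.2032 = 0.7968

0.7968 bits


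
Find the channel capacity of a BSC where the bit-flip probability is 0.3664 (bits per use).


H(p) = -p*log2(p) - (1-p)*log2(1-p) = -0.3664*log2(0.3664) - 0.6336*log2(0.6336) = 0.530734 + 0.417134 = 0.9479. C = 1 - H(p) = 1 - 0.9479 = 0.0521

0.0521 bits


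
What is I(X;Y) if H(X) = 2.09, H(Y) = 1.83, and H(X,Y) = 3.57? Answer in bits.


I(X;Y) = H(X) + H(Y) - H(X,Y) = 2.09 + 1.83 - 3.57 = 0.35

0.35 bits


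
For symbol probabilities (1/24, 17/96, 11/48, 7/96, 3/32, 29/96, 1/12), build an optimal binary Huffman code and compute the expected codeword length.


Huffman construction (repeatedly merge the two least-probable nodes; each merge adds 1 bit to every symbol beneath it): 1/24 + 7/96 = 11/96; 1/12 + 3/32 = 17/96; 11/96 + 17/96 = 7/24; 17/96 + 11/48 = 13/32; 7/24 + 29/96 = 19/32; 13/32 + 19/32 = 1. Resulting codeword lengths (in the order the probabilities were given): (4, 3, 2, 4, 3, 2, 3). L_avg = sum(p_i * l_i) = 1/24*4 + 17/96*3 + 11/48*2 + 7/96*4 + 3/32*3 + 29/96*2 + 1/12*3 = 31/12 = 2.5833

2.5833 bits


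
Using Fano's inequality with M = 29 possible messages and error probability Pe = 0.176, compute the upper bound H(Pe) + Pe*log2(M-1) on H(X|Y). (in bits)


H(Pe) = -Pe*log2(Pe) - (1-Pe)*log2(1-Pe) = -0.176*log2(0.176) - 0.824*log2(0.824) = 0.441118 + 0.230130 = 0.6712. Pe*log2(M-1) = 0.176*log2(28) = 0.846094. Bound = H(Pe) + Pe*log2(M-1) = 0.441118 + 0.230130 + 0.846094 = 1.5173

1.5173 bits


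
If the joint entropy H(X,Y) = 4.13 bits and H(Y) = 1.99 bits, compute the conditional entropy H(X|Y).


H(X|Y) = H(X,Y) - H(Y) = 4.13 - 1.99 = 2.14

2.14 bits


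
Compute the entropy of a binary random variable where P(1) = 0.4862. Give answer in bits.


H = -p*log2(p) - (1-p)*log2(1-p). -0.4862*log2(0.4862) = 0.505832; -0.5138*log2(0.5138) = 0.493619. H = 0.505832 + 0.493619 = 0.9995

0.9995 bits


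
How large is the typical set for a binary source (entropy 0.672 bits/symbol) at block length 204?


log2|A_typical| = nH = 204 * 0.672 = 137.088, so |A_typical| ~ 2^137.088 = 1.852e+41

1.852e+41


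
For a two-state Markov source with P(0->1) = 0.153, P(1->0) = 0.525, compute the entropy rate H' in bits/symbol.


Stationary distribution: pi_0 = p10/(p01+p10) = 0.7743, pi_1 = 0.2257. Entropy rate H' = pi_0*H(p01) + pi_1*H(p10) = 0.7743*0.6173 + 0.2257*0.9982 = 0.7033

0.7033 bits/symbol


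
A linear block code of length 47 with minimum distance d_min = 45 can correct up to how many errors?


Correction capability = floor((d-1)/2) = floor((45-1)/2) = 22

22 errors


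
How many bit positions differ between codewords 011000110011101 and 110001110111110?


Count differing positions: ^ . ^ . . ^ . . . ^ . . . ^ ^ = 6 differences

6


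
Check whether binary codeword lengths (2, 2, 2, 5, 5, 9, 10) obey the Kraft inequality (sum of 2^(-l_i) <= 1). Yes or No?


Kraft sum = sum(2^(-l_i)) = 0.8154, need <= 1. Result: satisfied (a binary prefix-free code with these lengths exists)

Yes


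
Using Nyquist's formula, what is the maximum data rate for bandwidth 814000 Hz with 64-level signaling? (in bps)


Rate = 2 * B * log2(M) = 2 * 814000 * 6.0 = 9768000.0

9768000.0 bps


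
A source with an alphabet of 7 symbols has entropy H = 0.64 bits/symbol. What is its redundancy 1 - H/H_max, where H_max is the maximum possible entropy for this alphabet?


H_max = log2(K) = log2(7) = 2.8074 bits/symbol. Redundancy = 1 - H/H_max = 1 - 0.64/2.8074 = 1 - 0.228 = 0.772

0.772


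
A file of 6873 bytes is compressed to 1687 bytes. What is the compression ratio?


Ratio = original / compressed = 6873 / 1687 = 4.0741

4.0741


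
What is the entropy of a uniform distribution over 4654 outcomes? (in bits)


H = log2(n) = log2(4654) = 12.1843

12.1843 bits


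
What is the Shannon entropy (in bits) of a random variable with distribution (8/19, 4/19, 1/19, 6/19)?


H = -sum(p_i * log2(p_i)). Terms: -(8/19)*log2(8/19) = 0.525443; -(4/19)*log2(4/19) = 0.473248; -(1/19)*log2(1/19) = 0.223575; -(6/19)*log2(6/19) = 0.525147. H = 0.525443 + 0.473248 + 0.223575 + 0.525147 = 1.7474

1.7474 bits


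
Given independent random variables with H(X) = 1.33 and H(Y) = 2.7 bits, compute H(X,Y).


For independent variables, H(X,Y) = H(X) + H(Y) = 1.33 + 2.7 = 4.03

4.03 bits


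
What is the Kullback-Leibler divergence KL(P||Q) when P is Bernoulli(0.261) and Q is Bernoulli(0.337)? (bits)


KL = p*log2(p/q) + (1-p)*log2((1-p)/(1-q)) = 0.261*log2(0.261/0.337) + 0.739*log2(0.739/0.663) = 0.0195

0.0195 bits


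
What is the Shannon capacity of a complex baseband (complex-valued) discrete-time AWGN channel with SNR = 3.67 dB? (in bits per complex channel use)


SNR_linear = 10^(3.67/10) = 2.3281; C = log2(1 + SNR_linear) = log2(1 + 2.3281) = 1.7347

1.7347 bits/channel use


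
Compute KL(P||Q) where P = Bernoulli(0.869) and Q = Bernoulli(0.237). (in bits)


KL = p*log2(p/q) + (1-p)*log2((1-p)/(1-q)) = 0.869*log2(0.869/0.237) + 0.131*log2(0.131/0.763) = 1.2959

1.2959 bits


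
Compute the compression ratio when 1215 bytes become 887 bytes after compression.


Ratio = original / compressed = 1215 / 887 = 1.3698

1.3698


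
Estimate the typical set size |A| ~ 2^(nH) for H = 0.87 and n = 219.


log2|A_typical| = nH = 219 * 0.87 = 190.53, so |A_typical| ~ 2^190.53 = 2.266e+57

2.266e+57


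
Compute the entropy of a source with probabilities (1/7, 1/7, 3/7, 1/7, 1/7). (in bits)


H = -sum(p_i * log2(p_i)). Terms: -(1/7)*log2(1/7) = 0.401051; -(1/7)*log2(1/7) = 0.401051; -(3/7)*log2(3/7) = 0.523882; -(1/7)*log2(1/7) = 0.401051; -(1/7)*log2(1/7) = 0.401051. H = 0.401051 + 0.401051 + 0.523882 + 0.401051 + 0.401051 = 2.1281

2.1281 bits


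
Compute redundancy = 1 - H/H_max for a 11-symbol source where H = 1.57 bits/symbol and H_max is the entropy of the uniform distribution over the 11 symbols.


H_max = log2(K) = log2(11) = 3.4594 bits/symbol. Redundancy = 1 - H/H_max = 1 - 1.57/3.4594 = 1 - 0.4538 = 0.5462

0.5462


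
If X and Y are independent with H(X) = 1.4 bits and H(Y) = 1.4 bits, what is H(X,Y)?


For independent variables, H(X,Y) = H(X) + H(Y) = 1.4 + 1.4 = 2.8

2.8 bits


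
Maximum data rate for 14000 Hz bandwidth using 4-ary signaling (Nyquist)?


Rate = 2 * B * log2(M) = 2 * 14000 * 2.0 = 56000.0

56000.0 bps


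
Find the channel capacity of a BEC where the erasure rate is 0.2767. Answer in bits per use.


C = 1 - epsilon = 1 - 0.2767 = 0.7233

0.7233 bits


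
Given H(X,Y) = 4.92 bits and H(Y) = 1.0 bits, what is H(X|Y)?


H(X|Y) = H(X,Y) - H(Y) = 4.92 - 1.0 = 3.92

3.92 bits


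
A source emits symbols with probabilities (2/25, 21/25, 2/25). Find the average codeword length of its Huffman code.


Huffman construction (repeatedly merge the two least-probable nodes; each merge adds 1 bit to every symbol beneath it): 2/25 + 2/25 = 4/25; 4/25 + 21/25 = 1. Resulting codeword lengths (in the order the probabilities were given): (2, 1, 2). L_avg = sum(p_i * l_i) = 2/25*2 + 21/25*1 + 2/25*2 = 29/25 = 1.16

1.16 bits


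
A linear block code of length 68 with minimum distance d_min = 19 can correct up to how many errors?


Correction capability = floor((d-1)/2) = floor((19-1)/2) = 9

9 errors


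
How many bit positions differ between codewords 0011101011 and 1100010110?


Count differing positions: ^ ^ ^ ^ ^ ^ ^ ^ . ^ = 9 differences

9


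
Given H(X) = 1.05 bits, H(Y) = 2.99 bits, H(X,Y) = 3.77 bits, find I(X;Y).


I(X;Y) = H(X) + H(Y) - H(X,Y) = 1.05 + 2.99 - 3.77 = 0.27

0.27 bits


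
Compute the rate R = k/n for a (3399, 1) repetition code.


Rate = k/n = 1/3399

1/3399


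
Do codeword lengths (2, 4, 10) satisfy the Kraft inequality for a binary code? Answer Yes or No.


Kraft sum = sum(2^(-l_i)) = 0.3135, need <= 1. Result: satisfied (a binary prefix-free code with these lengths exists)

Yes


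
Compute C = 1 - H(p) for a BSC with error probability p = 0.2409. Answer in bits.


H(p) = -p*log2(p) - (1-p)*log2(1-p) = -0.2409*log2(0.2409) - 0.7591*log2(0.7591) = 0.494687 + 0.301847 = 0.7965. C = 1 - H(p) = 1 - 0.7965 = 0.2035

0.2035 bits


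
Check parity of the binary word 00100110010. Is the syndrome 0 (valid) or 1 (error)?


Syndrome = XOR of all bits = 0 XOR 0 XOR 1 XOR 0 XOR 0 XOR 1 XOR 1 XOR 0 XOR 0 XOR 1 XOR 0 = 0

0


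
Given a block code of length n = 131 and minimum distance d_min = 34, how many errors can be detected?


Detection capability = d_min - 1 = 34 - 1 = 33

33 errors


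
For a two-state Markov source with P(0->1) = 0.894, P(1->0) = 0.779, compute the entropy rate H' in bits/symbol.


Stationary distribution: pi_0 = p10/(p01+p10) = 0.4656, pi_1 = 0.5344. Entropy rate H' = pi_0*H(p01) + pi_1*H(p10) = 0.4656*0.4877 + 0.5344*0.762 = 0.6343

0.6343 bits/symbol


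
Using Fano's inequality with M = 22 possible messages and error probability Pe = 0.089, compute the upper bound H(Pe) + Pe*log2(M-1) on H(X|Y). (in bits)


H(Pe) = -Pe*log2(Pe) - (1-Pe)*log2(1-Pe) = -0.089*log2(0.089) - 0.911*log2(0.911) = 0.310615 + 0.122509 = 0.4331. Pe*log2(M-1) = 0.089*log2(21) = 0.390916. Bound = H(Pe) + Pe*log2(M-1) = 0.310615 + 0.122509 + 0.390916 = 0.824

0.824 bits


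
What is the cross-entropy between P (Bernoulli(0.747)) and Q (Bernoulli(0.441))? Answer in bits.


H(P,Q) = -p*log2(q) - (1-p)*log2(1-q). -0.747*log2(0.441) = 0.882319; -0.253*log2(0.559) = 0.212287. H(P,Q) = 0.882319 + 0.212287 = 1.0946

1.0946 bits


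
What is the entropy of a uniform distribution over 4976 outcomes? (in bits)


H = log2(n) = log2(4976) = 12.2808

12.2808 bits


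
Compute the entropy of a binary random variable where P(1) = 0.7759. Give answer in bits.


H = -p*log2(p) - (1-p)*log2(1-p). -0.7759*log2(0.7759) = 0.284024; -0.2241*log2(0.2241) = 0.483560. H = 0.284024 + 0.483560 = 0.7676

0.7676 bits


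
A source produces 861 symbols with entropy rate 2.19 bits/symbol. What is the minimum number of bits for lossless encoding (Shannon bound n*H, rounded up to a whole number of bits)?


Minimum bits >= n * H = 861 * 2.19 = 1885.59, rounded up to a whole number of bits = 1886

1886 bits


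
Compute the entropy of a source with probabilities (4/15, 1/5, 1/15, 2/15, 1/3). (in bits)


H = -sum(p_i * log2(p_i)). Terms: -(4/15)*log2(4/15) = 0.508504; -(1/5)*log2(1/5) = 0.464386; -(1/15)*log2(1/15) = 0.260459; -(2/15)*log2(2/15) = 0.387585; -(1/3)*log2(1/3) = 0.528321. H = 0.508504 + 0.464386 + 0.260459 + 0.387585 + 0.528321 = 2.1493

2.1493 bits


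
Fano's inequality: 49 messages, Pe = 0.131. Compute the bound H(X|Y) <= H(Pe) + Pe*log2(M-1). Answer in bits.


H(Pe) = -Pe*log2(Pe) - (1-Pe)*log2(1-Pe) = -0.131*log2(0.131) - 0.869*log2(0.869) = 0.384139 + 0.176035 = 0.5602. Pe*log2(M-1) = 0.131*log2(48) = 0.731630. Bound = H(Pe) + Pe*log2(M-1) = 0.384139 + 0.176035 + 0.731630 = 1.2918

1.2918 bits


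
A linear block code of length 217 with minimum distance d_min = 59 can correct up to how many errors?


Correction capability = floor((d-1)/2) = floor((59-1)/2) = 29

29 errors


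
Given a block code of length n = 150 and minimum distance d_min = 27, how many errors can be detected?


Detection capability = d_min - 1 = 27 - 1 = 26

26 errors


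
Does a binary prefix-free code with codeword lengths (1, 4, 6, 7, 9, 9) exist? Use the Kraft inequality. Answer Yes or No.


Kraft sum = sum(2^(-l_i)) = 0.5898, need <= 1. Result: satisfied (a binary prefix-free code with these lengths exists)

Yes


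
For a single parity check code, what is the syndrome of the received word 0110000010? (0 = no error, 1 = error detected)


Syndrome = XOR of all bits = 0 XOR 1 XOR 1 XOR 0 XOR 0 XOR 0 XOR 0 XOR 0 XOR 1 XOR 0 = 1

1


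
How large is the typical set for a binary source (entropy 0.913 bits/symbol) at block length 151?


log2|A_typical| = nH = 151 * 0.913 = 137.863, so |A_typical| ~ 2^137.863 = 3.169e+41

3.169e+41


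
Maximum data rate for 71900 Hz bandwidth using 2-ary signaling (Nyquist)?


Rate = 2 * B * log2(M) = 2 * 71900 * 1.0 = 143800.0

143800.0 bps


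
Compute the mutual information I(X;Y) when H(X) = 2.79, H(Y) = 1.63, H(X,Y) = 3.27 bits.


I(X;Y) = H(X) + H(Y) - H(X,Y) = 2.79 + 1.63 - 3.27 = 1.15

1.15 bits


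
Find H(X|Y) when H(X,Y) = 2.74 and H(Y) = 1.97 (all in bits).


H(X|Y) = H(X,Y) - H(Y) = 2.74 - 1.97 = 0.77

0.77 bits


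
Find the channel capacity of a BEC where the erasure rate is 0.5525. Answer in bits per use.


C = 1 - epsilon = 1 - 0.5525 = 0.4475

0.4475 bits


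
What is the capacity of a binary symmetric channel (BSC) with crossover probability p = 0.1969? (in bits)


H(p) = -p*log2(p) - (1-p)*log2(1-p) = -0.1969*log2(0.1969) - 0.8031*log2(0.8031) = 0.461625 + 0.254059 = 0.7157. C = 1 - H(p) = 1 - 0.7157 = 0.2843

0.2843 bits


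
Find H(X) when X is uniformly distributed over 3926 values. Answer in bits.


H = log2(n) = log2(3926) = 11.9388

11.9388 bits


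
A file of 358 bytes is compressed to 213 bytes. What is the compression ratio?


Ratio = original / compressed = 358 / 213 = 1.6808

1.6808


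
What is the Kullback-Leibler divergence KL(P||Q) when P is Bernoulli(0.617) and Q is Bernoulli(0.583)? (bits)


KL = p*log2(p/q) + (1-p)*log2((1-p)/(1-q)) = 0.617*log2(0.617/0.583) + 0.383*log2(0.383/0.417) = 0.0035

0.0035 bits


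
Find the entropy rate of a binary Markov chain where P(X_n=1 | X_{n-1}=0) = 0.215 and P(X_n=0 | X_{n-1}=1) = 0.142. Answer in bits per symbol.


Stationary distribution: pi_0 = p10/(p01+p10) = 0.3978, pi_1 = 0.6022. Entropy rate H' = pi_0*H(p01) + pi_1*H(p10) = 0.3978*0.7509 + 0.6022*0.5895 = 0.6537

0.6537 bits/symbol


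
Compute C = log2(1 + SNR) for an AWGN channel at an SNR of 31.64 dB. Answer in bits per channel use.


SNR_linear = 10^(31.64/10) = 1458.8143; C = log2(1 + SNR_linear) = log2(1 + 1458.8143) = 10.5116

10.5116 bits/channel use


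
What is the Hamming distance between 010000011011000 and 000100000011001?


Count differing positions: . ^ . ^ . . . ^ ^ . . . . . ^ = 5 differences

5


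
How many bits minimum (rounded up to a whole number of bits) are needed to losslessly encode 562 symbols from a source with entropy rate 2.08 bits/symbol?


Minimum bits >= n * H = 562 * 2.08 = 1168.96, rounded up to a whole number of bits = 1169

1169 bits


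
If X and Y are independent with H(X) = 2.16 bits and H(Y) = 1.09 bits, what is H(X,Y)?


For independent variables, H(X,Y) = H(X) + H(Y) = 2.16 + 1.09 = 3.25

3.25 bits


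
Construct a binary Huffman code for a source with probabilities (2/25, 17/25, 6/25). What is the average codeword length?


Huffman construction (repeatedly merge the two least-probable nodes; each merge adds 1 bit to every symbol beneath it): 2/25 + 6/25 = 8/25; 8/25 + 17/25 = 1. Resulting codeword lengths (in the order the probabilities were given): (2, 1, 2). L_avg = sum(p_i * l_i) = 2/25*2 + 17/25*1 + 6/25*2 = 33/25 = 1.32

1.32 bits


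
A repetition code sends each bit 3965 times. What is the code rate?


Rate = k/n = 1/3965

1/3965


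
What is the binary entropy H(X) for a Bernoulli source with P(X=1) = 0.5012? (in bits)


H = -p*log2(p) - (1-p)*log2(1-p). -0.5012*log2(0.5012) = 0.499467; -0.4988*log2(0.4988) = 0.500529. H = 0.499467 + 0.500529 = 1.0

1.0 bits


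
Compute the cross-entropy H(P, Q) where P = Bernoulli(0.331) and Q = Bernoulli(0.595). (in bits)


H(P,Q) = -p*log2(q) - (1-p)*log2(1-q). -0.331*log2(0.595) = 0.247932; -0.669*log2(0.405) = 0.872380. H(P,Q) = 0.247932 + 0.872380 = 1.1203

1.1203 bits


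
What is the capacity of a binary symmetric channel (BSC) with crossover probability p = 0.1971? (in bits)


H(p) = -p*log2(p) - (1-p)*log2(1-p) = -0.1971*log2(0.1971) - 0.8029*log2(0.8029) = 0.461805 + 0.254285 = 0.7161. C = 1 - H(p) = 1 - 0.7161 = 0.2839

0.2839 bits


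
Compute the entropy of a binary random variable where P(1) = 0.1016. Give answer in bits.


H = -p*log2(p) - (1-p)*log2(1-p). -0.1016*log2(0.1016) = 0.335181; -0.8984*log2(0.8984) = 0.138866. H = 0.335181 + 0.138866 = 0.474

0.474 bits


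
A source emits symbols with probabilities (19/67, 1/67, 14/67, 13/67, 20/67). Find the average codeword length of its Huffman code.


Huffman construction (repeatedly merge the two least-probable nodes; each merge adds 1 bit to every symbol beneath it): 1/67 + 13/67 = 14/67; 14/67 + 14/67 = 28/67; 19/67 + 20/67 = 39/67; 28/67 + 39/67 = 1. Resulting codeword lengths (in the order the probabilities were given): (2, 3, 2, 3, 2). L_avg = sum(p_i * l_i) = 19/67*2 + 1/67*3 + 14/67*2 + 13/67*3 + 20/67*2 = 148/67 = 2.209

2.209 bits


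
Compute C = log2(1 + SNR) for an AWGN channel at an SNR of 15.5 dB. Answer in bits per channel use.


SNR_linear = 10^(15.5/10) = 35.4813; C = log2(1 + SNR_linear) = log2(1 + 35.4813) = 5.1891

5.1891 bits/channel use


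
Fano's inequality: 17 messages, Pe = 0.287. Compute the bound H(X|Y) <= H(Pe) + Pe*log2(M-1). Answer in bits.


H(Pe) = -Pe*log2(Pe) - (1-Pe)*log2(1-Pe) = -0.287*log2(0.287) - 0.713*log2(0.713) = 0.516852 + 0.347963 = 0.8648. Pe*log2(M-1) = 0.287*log2(16) = 1.148000. Bound = H(Pe) + Pe*log2(M-1) = 0.516852 + 0.347963 + 1.148000 = 2.0128

2.0128 bits


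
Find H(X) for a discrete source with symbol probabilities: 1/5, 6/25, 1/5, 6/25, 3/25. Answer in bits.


H = -sum(p_i * log2(p_i)). Terms: -(1/5)*log2(1/5) = 0.464386; -(6/25)*log2(6/25) = 0.494134; -(1/5)*log2(1/5) = 0.464386; -(6/25)*log2(6/25) = 0.494134; -(3/25)*log2(3/25) = 0.367067. H = 0.464386 + 0.494134 + 0.464386 + 0.494134 + 0.367067 = 2.2841

2.2841 bits


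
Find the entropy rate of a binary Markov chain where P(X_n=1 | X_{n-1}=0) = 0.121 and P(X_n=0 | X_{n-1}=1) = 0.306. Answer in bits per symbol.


Stationary distribution: pi_0 = p10/(p01+p10) = 0.7166, pi_1 = 0.2834. Entropy rate H' = pi_0*H(p01) + pi_1*H(p10) = 0.7166*0.5322 + 0.2834*0.8885 = 0.6332

0.6332 bits/symbol


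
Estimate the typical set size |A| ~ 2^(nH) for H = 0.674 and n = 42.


log2|A_typical| = nH = 42 * 0.674 = 28.308, so |A_typical| ~ 2^28.308 = 3.323e+08

3.323e+08


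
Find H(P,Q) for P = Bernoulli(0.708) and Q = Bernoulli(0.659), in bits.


H(P,Q) = -p*log2(q) - (1-p)*log2(1-q). -0.708*log2(0.659) = 0.425968; -0.292*log2(0.341) = 0.453230. H(P,Q) = 0.425968 + 0.453230 = 0.8792

0.8792 bits


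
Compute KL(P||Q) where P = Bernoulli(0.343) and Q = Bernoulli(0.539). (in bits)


KL = p*log2(p/q) + (1-p)*log2((1-p)/(1-q)) = 0.343*log2(0.343/0.539) + 0.657*log2(0.657/0.461) = 0.1121

0.1121 bits


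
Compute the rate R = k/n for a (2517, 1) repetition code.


Rate = k/n = 1/2517

1/2517


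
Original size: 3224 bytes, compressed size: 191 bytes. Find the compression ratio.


Ratio = original / compressed = 3224 / 191 = 16.8796

16.8796


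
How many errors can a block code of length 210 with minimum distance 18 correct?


Correction capability = floor((d-1)/2) = floor((18-1)/2) = 8

8 errors


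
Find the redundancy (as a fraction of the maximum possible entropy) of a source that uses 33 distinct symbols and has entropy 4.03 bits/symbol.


H_max = log2(K) = log2(33) = 5.0444 bits/symbol. Redundancy = 1 - H/H_max = 1 - 4.03/5.0444 = 1 - 0.7989 = 0.2011

0.2011


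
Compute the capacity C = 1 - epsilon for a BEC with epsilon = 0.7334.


C = 1 - epsilon = 1 - 0.7334 = 0.2666

0.2666 bits


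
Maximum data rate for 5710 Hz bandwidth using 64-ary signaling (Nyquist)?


Rate = 2 * B * log2(M) = 2 * 5710 * 6.0 = 68520.0

68520.0 bps


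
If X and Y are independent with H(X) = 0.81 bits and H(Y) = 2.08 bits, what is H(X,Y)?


For independent variables, H(X,Y) = H(X) + H(Y) = 0.81 + 2.08 = 2.89

2.89 bits


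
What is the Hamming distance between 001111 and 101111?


Count differing positions: ^ . . . . . = 1 differences

1


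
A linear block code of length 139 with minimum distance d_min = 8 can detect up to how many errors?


Detection capability = d_min - 1 = 8 - 1 = 7

7 errors


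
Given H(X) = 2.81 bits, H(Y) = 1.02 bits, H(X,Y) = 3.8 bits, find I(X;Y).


I(X;Y) = H(X) + H(Y) - H(X,Y) = 2.81 + 1.02 - 3.8 = 0.03

0.03 bits


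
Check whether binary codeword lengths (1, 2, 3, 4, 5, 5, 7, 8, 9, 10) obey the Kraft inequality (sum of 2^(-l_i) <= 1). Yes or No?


Kraft sum = sum(2^(-l_i)) = 1.0146, need <= 1. Result: violated (a binary prefix-free code with these lengths cannot exist)

No


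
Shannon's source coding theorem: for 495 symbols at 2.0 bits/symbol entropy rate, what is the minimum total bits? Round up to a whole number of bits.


Minimum bits >= n * H = 495 * 2.0 = 990.0, rounded up to a whole number of bits = 990

990 bits


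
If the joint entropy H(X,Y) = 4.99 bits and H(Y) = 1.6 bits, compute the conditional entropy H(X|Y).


H(X|Y) = H(X,Y) - H(Y) = 4.99 - 1.6 = 3.39

3.39 bits


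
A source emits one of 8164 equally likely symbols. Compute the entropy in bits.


H = log2(n) = log2(8164) = 12.9951

12.9951 bits


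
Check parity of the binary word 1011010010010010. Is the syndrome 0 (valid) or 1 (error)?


Syndrome = XOR of all bits = 1 XOR 0 XOR 1 XOR 1 XOR 0 XOR 1 XOR 0 XOR 0 XOR 1 XOR 0 XOR 0 XOR 1 XOR 0 XOR 0 XOR 1 XOR 0 = 1

1


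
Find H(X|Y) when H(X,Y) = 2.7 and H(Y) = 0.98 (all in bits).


H(X|Y) = H(X,Y) - H(Y) = 2.7 - 0.98 = 1.72

1.72 bits


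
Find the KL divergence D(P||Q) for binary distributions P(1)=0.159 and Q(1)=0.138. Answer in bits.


KL = p*log2(p/q) + (1-p)*log2((1-p)/(1-q)) = 0.159*log2(0.159/0.138) + 0.841*log2(0.841/0.862) = 0.0026

0.0026 bits


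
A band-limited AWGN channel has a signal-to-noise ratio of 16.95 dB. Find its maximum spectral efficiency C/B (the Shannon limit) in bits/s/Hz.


SNR_linear = 10^(16.95/10) = 49.545; C/B = log2(1 + SNR_linear) = log2(1 + 49.545) = 5.6595

5.6595 bits/s/Hz


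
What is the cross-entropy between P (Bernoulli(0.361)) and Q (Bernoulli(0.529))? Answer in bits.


H(P,Q) = -p*log2(q) - (1-p)*log2(1-q). -0.361*log2(0.529) = 0.331636; -0.639*log2(0.471) = 0.694082. H(P,Q) = 0.331636 + 0.694082 = 1.0257

1.0257 bits


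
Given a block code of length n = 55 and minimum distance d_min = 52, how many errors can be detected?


Detection capability = d_min - 1 = 52 - 1 = 51

51 errors


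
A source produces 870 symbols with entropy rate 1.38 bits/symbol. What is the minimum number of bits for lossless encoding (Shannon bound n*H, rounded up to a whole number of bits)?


Minimum bits >= n * H = 870 * 1.38 = 1200.6, rounded up to a whole number of bits = 1201

1201 bits


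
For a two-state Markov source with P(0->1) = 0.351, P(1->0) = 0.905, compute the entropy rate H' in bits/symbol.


Stationary distribution: pi_0 = p10/(p01+p10) = 0.7205, pi_1 = 0.2795. Entropy rate H' = pi_0*H(p01) + pi_1*H(p10) = 0.7205*0.935 + 0.2795*0.4529 = 0.8003

0.8003 bits/symbol


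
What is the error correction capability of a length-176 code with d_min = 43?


Correction capability = floor((d-1)/2) = floor((43-1)/2) = 21

21 errors


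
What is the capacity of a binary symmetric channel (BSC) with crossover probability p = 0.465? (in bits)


H(p) = -p*log2(p) - (1-p)*log2(1-p) = -0.465*log2(0.465) - 0.535*log2(0.535) = 0.513684 + 0.482778 = 0.9965. C = 1 - H(p) = 1 - 0.9965 = 0.0035

0.0035 bits


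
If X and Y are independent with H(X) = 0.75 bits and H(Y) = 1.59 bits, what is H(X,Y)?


For independent variables, H(X,Y) = H(X) + H(Y) = 0.75 + 1.59 = 2.34

2.34 bits


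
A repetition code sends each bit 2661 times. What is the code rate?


Rate = k/n = 1/2661

1/2661


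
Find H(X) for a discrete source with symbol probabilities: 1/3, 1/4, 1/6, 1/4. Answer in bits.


H = -sum(p_i * log2(p_i)). Terms: -(1/3)*log2(1/3) = 0.528321; -(1/4)*log2(1/4) = 0.500000; -(1/6)*log2(1/6) = 0.430827; -(1/4)*log2(1/4) = 0.500000. H = 0.528321 + 0.500000 + 0.430827 + 0.500000 = 1.9591

1.9591 bits


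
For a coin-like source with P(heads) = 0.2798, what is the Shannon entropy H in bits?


H = -p*log2(p) - (1-p)*log2(1-p). -0.2798*log2(0.2798) = 0.514141; -0.7202*log2(0.7202) = 0.341037. H = 0.514141 + 0.341037 = 0.8552

0.8552 bits


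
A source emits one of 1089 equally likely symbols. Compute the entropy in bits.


H = log2(n) = log2(1089) = 10.0888

10.0888 bits


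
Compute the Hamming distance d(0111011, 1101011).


Count differing positions: ^ . ^ . . . . = 2 differences

2


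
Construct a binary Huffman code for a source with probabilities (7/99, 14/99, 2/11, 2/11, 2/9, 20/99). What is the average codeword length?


Huffman construction (repeatedly merge the two least-probable nodes; each merge adds 1 bit to every symbol beneath it): 7/99 + 14/99 = 7/33; 2/11 + 2/11 = 4/11; 20/99 + 7/33 = 41/99; 2/9 + 4/11 = 58/99; 41/99 + 58/99 = 1. Resulting codeword lengths (in the order the probabilities were given): (3, 3, 3, 3, 2, 2). L_avg = sum(p_i * l_i) = 7/99*3 + 14/99*3 + 2/11*3 + 2/11*3 + 2/9*2 + 20/99*2 = 85/33 = 2.5758

2.5758 bits


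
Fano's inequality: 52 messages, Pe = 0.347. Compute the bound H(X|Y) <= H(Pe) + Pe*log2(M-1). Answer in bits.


H(Pe) = -Pe*log2(Pe) - (1-Pe)*log2(1-Pe) = -0.347*log2(0.347) - 0.653*log2(0.653) = 0.529866 + 0.401494 = 0.9314. Pe*log2(M-1) = 0.347*log2(51) = 1.968332. Bound = H(Pe) + Pe*log2(M-1) = 0.529866 + 0.401494 + 1.968332 = 2.8997

2.8997 bits
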